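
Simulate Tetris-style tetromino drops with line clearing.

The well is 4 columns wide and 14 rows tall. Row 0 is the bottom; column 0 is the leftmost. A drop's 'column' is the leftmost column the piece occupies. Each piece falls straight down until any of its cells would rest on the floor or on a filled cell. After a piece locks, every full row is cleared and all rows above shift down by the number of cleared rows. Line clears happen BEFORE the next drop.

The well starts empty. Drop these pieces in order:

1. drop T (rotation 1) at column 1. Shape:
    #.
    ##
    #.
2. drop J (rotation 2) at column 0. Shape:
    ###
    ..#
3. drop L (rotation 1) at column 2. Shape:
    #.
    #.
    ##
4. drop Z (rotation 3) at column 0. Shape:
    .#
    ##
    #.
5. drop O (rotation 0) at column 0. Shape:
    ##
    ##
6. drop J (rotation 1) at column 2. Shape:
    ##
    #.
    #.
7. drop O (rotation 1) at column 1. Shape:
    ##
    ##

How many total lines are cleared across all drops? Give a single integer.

Answer: 0

Derivation:
Drop 1: T rot1 at col 1 lands with bottom-row=0; cleared 0 line(s) (total 0); column heights now [0 3 2 0], max=3
Drop 2: J rot2 at col 0 lands with bottom-row=2; cleared 0 line(s) (total 0); column heights now [4 4 4 0], max=4
Drop 3: L rot1 at col 2 lands with bottom-row=4; cleared 0 line(s) (total 0); column heights now [4 4 7 5], max=7
Drop 4: Z rot3 at col 0 lands with bottom-row=4; cleared 0 line(s) (total 0); column heights now [6 7 7 5], max=7
Drop 5: O rot0 at col 0 lands with bottom-row=7; cleared 0 line(s) (total 0); column heights now [9 9 7 5], max=9
Drop 6: J rot1 at col 2 lands with bottom-row=7; cleared 0 line(s) (total 0); column heights now [9 9 10 10], max=10
Drop 7: O rot1 at col 1 lands with bottom-row=10; cleared 0 line(s) (total 0); column heights now [9 12 12 10], max=12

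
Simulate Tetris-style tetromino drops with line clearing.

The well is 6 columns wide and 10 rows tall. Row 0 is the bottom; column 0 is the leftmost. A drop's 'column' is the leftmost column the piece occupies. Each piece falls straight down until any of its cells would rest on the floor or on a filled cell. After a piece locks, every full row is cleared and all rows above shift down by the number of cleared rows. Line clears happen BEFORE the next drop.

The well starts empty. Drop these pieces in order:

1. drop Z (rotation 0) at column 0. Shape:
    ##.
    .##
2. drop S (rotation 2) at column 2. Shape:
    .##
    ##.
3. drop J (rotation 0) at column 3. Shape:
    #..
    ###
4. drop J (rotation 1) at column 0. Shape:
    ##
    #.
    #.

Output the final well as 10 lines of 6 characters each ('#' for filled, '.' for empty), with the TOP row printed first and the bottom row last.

Drop 1: Z rot0 at col 0 lands with bottom-row=0; cleared 0 line(s) (total 0); column heights now [2 2 1 0 0 0], max=2
Drop 2: S rot2 at col 2 lands with bottom-row=1; cleared 0 line(s) (total 0); column heights now [2 2 2 3 3 0], max=3
Drop 3: J rot0 at col 3 lands with bottom-row=3; cleared 0 line(s) (total 0); column heights now [2 2 2 5 4 4], max=5
Drop 4: J rot1 at col 0 lands with bottom-row=2; cleared 0 line(s) (total 0); column heights now [5 5 2 5 4 4], max=5

Answer: ......
......
......
......
......
##.#..
#..###
#..##.
####..
.##...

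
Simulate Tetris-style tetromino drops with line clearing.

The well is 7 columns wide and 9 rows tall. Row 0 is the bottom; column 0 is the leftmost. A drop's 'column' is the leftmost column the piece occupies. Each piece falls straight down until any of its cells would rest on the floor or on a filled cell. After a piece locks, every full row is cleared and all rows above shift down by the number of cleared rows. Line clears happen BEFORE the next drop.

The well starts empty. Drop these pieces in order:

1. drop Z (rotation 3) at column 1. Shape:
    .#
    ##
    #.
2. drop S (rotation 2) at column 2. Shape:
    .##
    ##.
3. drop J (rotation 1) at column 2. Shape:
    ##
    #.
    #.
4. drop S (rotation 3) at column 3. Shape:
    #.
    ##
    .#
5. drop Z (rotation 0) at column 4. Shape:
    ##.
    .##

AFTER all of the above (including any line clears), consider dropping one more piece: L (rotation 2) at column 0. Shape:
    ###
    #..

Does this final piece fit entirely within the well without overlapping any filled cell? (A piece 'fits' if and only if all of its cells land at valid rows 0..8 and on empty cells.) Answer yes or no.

Answer: yes

Derivation:
Drop 1: Z rot3 at col 1 lands with bottom-row=0; cleared 0 line(s) (total 0); column heights now [0 2 3 0 0 0 0], max=3
Drop 2: S rot2 at col 2 lands with bottom-row=3; cleared 0 line(s) (total 0); column heights now [0 2 4 5 5 0 0], max=5
Drop 3: J rot1 at col 2 lands with bottom-row=4; cleared 0 line(s) (total 0); column heights now [0 2 7 7 5 0 0], max=7
Drop 4: S rot3 at col 3 lands with bottom-row=6; cleared 0 line(s) (total 0); column heights now [0 2 7 9 8 0 0], max=9
Drop 5: Z rot0 at col 4 lands with bottom-row=7; cleared 0 line(s) (total 0); column heights now [0 2 7 9 9 9 8], max=9
Test piece L rot2 at col 0 (width 3): heights before test = [0 2 7 9 9 9 8]; fits = True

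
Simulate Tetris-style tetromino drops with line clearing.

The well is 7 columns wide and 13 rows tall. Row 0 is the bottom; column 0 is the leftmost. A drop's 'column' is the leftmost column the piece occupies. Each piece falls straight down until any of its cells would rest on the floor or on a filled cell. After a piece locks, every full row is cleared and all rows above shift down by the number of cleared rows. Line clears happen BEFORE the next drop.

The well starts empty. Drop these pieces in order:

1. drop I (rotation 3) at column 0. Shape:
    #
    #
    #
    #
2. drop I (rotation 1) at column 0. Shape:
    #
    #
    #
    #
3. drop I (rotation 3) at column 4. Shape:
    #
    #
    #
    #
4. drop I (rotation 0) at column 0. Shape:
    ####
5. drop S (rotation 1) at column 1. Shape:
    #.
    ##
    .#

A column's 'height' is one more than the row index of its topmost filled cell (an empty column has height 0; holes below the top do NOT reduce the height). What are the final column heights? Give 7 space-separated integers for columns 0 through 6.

Answer: 9 12 11 9 4 0 0

Derivation:
Drop 1: I rot3 at col 0 lands with bottom-row=0; cleared 0 line(s) (total 0); column heights now [4 0 0 0 0 0 0], max=4
Drop 2: I rot1 at col 0 lands with bottom-row=4; cleared 0 line(s) (total 0); column heights now [8 0 0 0 0 0 0], max=8
Drop 3: I rot3 at col 4 lands with bottom-row=0; cleared 0 line(s) (total 0); column heights now [8 0 0 0 4 0 0], max=8
Drop 4: I rot0 at col 0 lands with bottom-row=8; cleared 0 line(s) (total 0); column heights now [9 9 9 9 4 0 0], max=9
Drop 5: S rot1 at col 1 lands with bottom-row=9; cleared 0 line(s) (total 0); column heights now [9 12 11 9 4 0 0], max=12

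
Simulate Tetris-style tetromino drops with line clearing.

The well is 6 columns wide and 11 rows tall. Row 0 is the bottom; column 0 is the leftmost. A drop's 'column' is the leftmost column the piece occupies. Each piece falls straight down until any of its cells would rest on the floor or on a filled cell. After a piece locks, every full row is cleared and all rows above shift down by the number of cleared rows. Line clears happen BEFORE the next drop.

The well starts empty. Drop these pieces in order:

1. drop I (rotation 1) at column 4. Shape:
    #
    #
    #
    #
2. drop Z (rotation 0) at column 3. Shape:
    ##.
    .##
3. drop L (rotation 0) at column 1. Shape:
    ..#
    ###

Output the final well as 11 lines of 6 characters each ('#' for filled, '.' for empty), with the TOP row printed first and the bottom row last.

Drop 1: I rot1 at col 4 lands with bottom-row=0; cleared 0 line(s) (total 0); column heights now [0 0 0 0 4 0], max=4
Drop 2: Z rot0 at col 3 lands with bottom-row=4; cleared 0 line(s) (total 0); column heights now [0 0 0 6 6 5], max=6
Drop 3: L rot0 at col 1 lands with bottom-row=6; cleared 0 line(s) (total 0); column heights now [0 7 7 8 6 5], max=8

Answer: ......
......
......
...#..
.###..
...##.
....##
....#.
....#.
....#.
....#.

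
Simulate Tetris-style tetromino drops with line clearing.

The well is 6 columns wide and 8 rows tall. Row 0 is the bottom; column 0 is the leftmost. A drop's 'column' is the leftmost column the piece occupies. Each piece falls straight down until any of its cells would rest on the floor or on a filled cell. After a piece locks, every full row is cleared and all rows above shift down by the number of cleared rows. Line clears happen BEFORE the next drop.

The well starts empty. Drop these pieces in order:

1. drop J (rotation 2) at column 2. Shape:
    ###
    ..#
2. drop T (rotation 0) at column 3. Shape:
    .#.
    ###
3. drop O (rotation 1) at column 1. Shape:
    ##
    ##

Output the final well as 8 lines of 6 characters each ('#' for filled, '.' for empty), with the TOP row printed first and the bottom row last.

Answer: ......
......
......
......
.##.#.
.#####
..###.
....#.

Derivation:
Drop 1: J rot2 at col 2 lands with bottom-row=0; cleared 0 line(s) (total 0); column heights now [0 0 2 2 2 0], max=2
Drop 2: T rot0 at col 3 lands with bottom-row=2; cleared 0 line(s) (total 0); column heights now [0 0 2 3 4 3], max=4
Drop 3: O rot1 at col 1 lands with bottom-row=2; cleared 0 line(s) (total 0); column heights now [0 4 4 3 4 3], max=4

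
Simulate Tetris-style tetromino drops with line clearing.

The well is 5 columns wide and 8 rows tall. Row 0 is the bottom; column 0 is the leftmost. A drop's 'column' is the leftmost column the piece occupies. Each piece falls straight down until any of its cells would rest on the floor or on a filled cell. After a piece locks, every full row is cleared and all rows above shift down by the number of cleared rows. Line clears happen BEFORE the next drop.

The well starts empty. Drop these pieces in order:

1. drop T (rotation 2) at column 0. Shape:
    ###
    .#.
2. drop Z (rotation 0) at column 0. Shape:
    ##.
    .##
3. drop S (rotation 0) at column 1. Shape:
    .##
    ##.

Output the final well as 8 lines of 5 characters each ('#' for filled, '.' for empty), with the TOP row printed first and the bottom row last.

Drop 1: T rot2 at col 0 lands with bottom-row=0; cleared 0 line(s) (total 0); column heights now [2 2 2 0 0], max=2
Drop 2: Z rot0 at col 0 lands with bottom-row=2; cleared 0 line(s) (total 0); column heights now [4 4 3 0 0], max=4
Drop 3: S rot0 at col 1 lands with bottom-row=4; cleared 0 line(s) (total 0); column heights now [4 5 6 6 0], max=6

Answer: .....
.....
..##.
.##..
##...
.##..
###..
.#...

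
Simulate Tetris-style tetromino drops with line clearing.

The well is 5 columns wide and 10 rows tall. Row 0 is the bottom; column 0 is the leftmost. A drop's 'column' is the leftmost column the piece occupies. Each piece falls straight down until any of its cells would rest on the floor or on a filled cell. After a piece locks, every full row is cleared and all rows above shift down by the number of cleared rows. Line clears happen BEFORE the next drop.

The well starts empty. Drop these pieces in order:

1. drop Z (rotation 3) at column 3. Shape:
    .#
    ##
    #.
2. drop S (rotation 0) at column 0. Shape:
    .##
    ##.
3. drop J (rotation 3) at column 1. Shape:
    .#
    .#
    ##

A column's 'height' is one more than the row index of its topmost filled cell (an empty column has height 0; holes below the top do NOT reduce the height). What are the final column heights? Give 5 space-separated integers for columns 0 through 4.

Drop 1: Z rot3 at col 3 lands with bottom-row=0; cleared 0 line(s) (total 0); column heights now [0 0 0 2 3], max=3
Drop 2: S rot0 at col 0 lands with bottom-row=0; cleared 0 line(s) (total 0); column heights now [1 2 2 2 3], max=3
Drop 3: J rot3 at col 1 lands with bottom-row=2; cleared 0 line(s) (total 0); column heights now [1 3 5 2 3], max=5

Answer: 1 3 5 2 3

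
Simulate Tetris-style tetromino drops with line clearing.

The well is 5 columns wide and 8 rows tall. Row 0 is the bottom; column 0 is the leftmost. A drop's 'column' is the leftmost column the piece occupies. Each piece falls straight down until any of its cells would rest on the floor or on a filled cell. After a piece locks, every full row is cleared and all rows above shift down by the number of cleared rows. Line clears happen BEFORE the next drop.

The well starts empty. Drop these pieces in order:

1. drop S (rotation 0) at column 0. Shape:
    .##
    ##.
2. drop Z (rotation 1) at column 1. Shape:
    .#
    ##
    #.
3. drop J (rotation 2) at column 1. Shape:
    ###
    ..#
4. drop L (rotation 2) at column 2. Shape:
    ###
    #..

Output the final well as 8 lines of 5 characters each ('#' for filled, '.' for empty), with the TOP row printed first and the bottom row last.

Answer: ..###
..#..
.###.
..##.
.##..
.#...
.##..
##...

Derivation:
Drop 1: S rot0 at col 0 lands with bottom-row=0; cleared 0 line(s) (total 0); column heights now [1 2 2 0 0], max=2
Drop 2: Z rot1 at col 1 lands with bottom-row=2; cleared 0 line(s) (total 0); column heights now [1 4 5 0 0], max=5
Drop 3: J rot2 at col 1 lands with bottom-row=4; cleared 0 line(s) (total 0); column heights now [1 6 6 6 0], max=6
Drop 4: L rot2 at col 2 lands with bottom-row=6; cleared 0 line(s) (total 0); column heights now [1 6 8 8 8], max=8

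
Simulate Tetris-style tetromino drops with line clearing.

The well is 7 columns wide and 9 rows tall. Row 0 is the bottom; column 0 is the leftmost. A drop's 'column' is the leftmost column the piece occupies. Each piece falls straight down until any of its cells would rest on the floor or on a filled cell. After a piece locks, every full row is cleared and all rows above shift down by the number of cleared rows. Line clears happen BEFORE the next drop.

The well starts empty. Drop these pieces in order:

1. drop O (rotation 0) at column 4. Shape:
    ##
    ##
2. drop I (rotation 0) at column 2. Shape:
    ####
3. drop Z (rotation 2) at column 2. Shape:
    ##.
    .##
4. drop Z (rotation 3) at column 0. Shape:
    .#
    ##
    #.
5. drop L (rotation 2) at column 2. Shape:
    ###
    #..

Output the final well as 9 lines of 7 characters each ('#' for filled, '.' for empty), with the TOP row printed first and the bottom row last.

Answer: .......
.......
..###..
..#....
..##...
...##..
.#####.
##..##.
#...##.

Derivation:
Drop 1: O rot0 at col 4 lands with bottom-row=0; cleared 0 line(s) (total 0); column heights now [0 0 0 0 2 2 0], max=2
Drop 2: I rot0 at col 2 lands with bottom-row=2; cleared 0 line(s) (total 0); column heights now [0 0 3 3 3 3 0], max=3
Drop 3: Z rot2 at col 2 lands with bottom-row=3; cleared 0 line(s) (total 0); column heights now [0 0 5 5 4 3 0], max=5
Drop 4: Z rot3 at col 0 lands with bottom-row=0; cleared 0 line(s) (total 0); column heights now [2 3 5 5 4 3 0], max=5
Drop 5: L rot2 at col 2 lands with bottom-row=5; cleared 0 line(s) (total 0); column heights now [2 3 7 7 7 3 0], max=7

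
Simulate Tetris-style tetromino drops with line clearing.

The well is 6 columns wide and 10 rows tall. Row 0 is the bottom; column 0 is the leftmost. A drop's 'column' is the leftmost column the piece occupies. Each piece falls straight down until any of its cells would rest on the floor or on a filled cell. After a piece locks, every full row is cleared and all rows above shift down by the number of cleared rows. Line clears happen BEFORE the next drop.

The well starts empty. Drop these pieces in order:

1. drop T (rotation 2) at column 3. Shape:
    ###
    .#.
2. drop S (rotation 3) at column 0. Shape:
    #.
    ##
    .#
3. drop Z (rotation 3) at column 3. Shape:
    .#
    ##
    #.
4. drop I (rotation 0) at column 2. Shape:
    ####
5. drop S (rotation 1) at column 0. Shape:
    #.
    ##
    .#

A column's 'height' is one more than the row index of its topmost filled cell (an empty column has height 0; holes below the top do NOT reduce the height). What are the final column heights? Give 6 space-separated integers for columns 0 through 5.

Answer: 5 4 6 6 6 6

Derivation:
Drop 1: T rot2 at col 3 lands with bottom-row=0; cleared 0 line(s) (total 0); column heights now [0 0 0 2 2 2], max=2
Drop 2: S rot3 at col 0 lands with bottom-row=0; cleared 0 line(s) (total 0); column heights now [3 2 0 2 2 2], max=3
Drop 3: Z rot3 at col 3 lands with bottom-row=2; cleared 0 line(s) (total 0); column heights now [3 2 0 4 5 2], max=5
Drop 4: I rot0 at col 2 lands with bottom-row=5; cleared 0 line(s) (total 0); column heights now [3 2 6 6 6 6], max=6
Drop 5: S rot1 at col 0 lands with bottom-row=2; cleared 0 line(s) (total 0); column heights now [5 4 6 6 6 6], max=6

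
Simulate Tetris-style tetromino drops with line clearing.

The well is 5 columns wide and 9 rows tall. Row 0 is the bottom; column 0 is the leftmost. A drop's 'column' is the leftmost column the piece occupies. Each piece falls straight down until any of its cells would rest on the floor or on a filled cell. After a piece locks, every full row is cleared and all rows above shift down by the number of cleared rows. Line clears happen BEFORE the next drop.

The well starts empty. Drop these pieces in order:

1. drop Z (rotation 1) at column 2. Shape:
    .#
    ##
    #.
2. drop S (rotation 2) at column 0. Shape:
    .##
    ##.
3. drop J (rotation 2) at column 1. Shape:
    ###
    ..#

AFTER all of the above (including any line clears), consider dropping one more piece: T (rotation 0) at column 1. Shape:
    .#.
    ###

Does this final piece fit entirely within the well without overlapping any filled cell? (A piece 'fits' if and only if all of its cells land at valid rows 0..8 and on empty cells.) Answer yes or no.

Drop 1: Z rot1 at col 2 lands with bottom-row=0; cleared 0 line(s) (total 0); column heights now [0 0 2 3 0], max=3
Drop 2: S rot2 at col 0 lands with bottom-row=1; cleared 0 line(s) (total 0); column heights now [2 3 3 3 0], max=3
Drop 3: J rot2 at col 1 lands with bottom-row=3; cleared 0 line(s) (total 0); column heights now [2 5 5 5 0], max=5
Test piece T rot0 at col 1 (width 3): heights before test = [2 5 5 5 0]; fits = True

Answer: yes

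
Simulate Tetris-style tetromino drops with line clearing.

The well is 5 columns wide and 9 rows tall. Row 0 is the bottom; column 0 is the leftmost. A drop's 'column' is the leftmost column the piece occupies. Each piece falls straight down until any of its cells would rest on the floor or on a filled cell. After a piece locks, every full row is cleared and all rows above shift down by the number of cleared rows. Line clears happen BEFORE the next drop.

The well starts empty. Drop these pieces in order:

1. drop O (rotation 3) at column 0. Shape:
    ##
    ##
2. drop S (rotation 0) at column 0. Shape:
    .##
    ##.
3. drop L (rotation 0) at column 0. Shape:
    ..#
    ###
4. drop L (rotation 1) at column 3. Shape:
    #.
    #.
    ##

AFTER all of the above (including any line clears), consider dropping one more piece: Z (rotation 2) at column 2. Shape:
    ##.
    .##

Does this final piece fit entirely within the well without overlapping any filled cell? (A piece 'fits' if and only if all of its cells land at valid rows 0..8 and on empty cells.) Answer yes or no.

Drop 1: O rot3 at col 0 lands with bottom-row=0; cleared 0 line(s) (total 0); column heights now [2 2 0 0 0], max=2
Drop 2: S rot0 at col 0 lands with bottom-row=2; cleared 0 line(s) (total 0); column heights now [3 4 4 0 0], max=4
Drop 3: L rot0 at col 0 lands with bottom-row=4; cleared 0 line(s) (total 0); column heights now [5 5 6 0 0], max=6
Drop 4: L rot1 at col 3 lands with bottom-row=0; cleared 0 line(s) (total 0); column heights now [5 5 6 3 1], max=6
Test piece Z rot2 at col 2 (width 3): heights before test = [5 5 6 3 1]; fits = True

Answer: yes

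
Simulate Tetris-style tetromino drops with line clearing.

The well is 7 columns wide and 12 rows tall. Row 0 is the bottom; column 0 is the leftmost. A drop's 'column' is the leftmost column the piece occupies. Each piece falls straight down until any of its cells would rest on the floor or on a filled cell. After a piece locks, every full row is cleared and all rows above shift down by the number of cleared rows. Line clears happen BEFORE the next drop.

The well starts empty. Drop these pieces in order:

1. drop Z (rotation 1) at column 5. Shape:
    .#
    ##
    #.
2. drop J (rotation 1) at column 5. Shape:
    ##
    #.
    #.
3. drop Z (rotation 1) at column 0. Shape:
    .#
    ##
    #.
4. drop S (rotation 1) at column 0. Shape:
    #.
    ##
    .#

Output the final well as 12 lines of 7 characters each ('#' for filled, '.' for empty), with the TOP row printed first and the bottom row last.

Answer: .......
.......
.......
.......
.......
.......
#......
##...##
.#...#.
.#...##
##...##
#....#.

Derivation:
Drop 1: Z rot1 at col 5 lands with bottom-row=0; cleared 0 line(s) (total 0); column heights now [0 0 0 0 0 2 3], max=3
Drop 2: J rot1 at col 5 lands with bottom-row=2; cleared 0 line(s) (total 0); column heights now [0 0 0 0 0 5 5], max=5
Drop 3: Z rot1 at col 0 lands with bottom-row=0; cleared 0 line(s) (total 0); column heights now [2 3 0 0 0 5 5], max=5
Drop 4: S rot1 at col 0 lands with bottom-row=3; cleared 0 line(s) (total 0); column heights now [6 5 0 0 0 5 5], max=6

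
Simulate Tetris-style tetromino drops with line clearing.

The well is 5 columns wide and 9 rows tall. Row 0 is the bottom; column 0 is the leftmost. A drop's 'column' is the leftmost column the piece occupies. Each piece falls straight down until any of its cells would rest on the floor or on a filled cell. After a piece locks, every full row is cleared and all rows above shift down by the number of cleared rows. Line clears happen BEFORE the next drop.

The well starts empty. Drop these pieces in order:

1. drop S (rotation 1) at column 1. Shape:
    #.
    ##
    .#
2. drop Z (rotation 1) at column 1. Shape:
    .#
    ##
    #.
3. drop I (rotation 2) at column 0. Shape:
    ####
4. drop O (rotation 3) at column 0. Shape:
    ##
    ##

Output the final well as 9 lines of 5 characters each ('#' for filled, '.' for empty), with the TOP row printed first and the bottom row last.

Drop 1: S rot1 at col 1 lands with bottom-row=0; cleared 0 line(s) (total 0); column heights now [0 3 2 0 0], max=3
Drop 2: Z rot1 at col 1 lands with bottom-row=3; cleared 0 line(s) (total 0); column heights now [0 5 6 0 0], max=6
Drop 3: I rot2 at col 0 lands with bottom-row=6; cleared 0 line(s) (total 0); column heights now [7 7 7 7 0], max=7
Drop 4: O rot3 at col 0 lands with bottom-row=7; cleared 0 line(s) (total 0); column heights now [9 9 7 7 0], max=9

Answer: ##...
##...
####.
..#..
.##..
.#...
.#...
.##..
..#..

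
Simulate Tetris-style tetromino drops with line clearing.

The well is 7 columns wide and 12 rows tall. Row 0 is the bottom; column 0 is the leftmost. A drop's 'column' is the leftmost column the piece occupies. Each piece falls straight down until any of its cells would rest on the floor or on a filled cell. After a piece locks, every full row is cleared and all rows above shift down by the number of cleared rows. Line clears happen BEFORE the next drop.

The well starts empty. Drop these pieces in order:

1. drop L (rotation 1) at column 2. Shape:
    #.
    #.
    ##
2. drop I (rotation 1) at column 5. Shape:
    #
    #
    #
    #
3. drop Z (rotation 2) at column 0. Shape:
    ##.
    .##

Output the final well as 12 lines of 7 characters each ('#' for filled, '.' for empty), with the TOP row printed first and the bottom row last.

Answer: .......
.......
.......
.......
.......
.......
.......
##.....
.##..#.
..#..#.
..#..#.
..##.#.

Derivation:
Drop 1: L rot1 at col 2 lands with bottom-row=0; cleared 0 line(s) (total 0); column heights now [0 0 3 1 0 0 0], max=3
Drop 2: I rot1 at col 5 lands with bottom-row=0; cleared 0 line(s) (total 0); column heights now [0 0 3 1 0 4 0], max=4
Drop 3: Z rot2 at col 0 lands with bottom-row=3; cleared 0 line(s) (total 0); column heights now [5 5 4 1 0 4 0], max=5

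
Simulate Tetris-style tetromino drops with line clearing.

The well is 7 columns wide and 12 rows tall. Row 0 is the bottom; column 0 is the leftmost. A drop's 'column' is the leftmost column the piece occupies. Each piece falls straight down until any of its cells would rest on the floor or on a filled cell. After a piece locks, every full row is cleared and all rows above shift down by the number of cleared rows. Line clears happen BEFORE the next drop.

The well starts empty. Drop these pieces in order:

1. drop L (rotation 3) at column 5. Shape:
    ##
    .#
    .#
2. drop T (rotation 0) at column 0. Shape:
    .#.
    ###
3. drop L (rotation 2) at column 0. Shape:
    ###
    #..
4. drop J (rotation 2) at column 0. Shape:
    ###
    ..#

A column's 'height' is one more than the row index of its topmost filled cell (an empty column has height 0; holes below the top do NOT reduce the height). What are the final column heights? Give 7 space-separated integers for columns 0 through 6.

Drop 1: L rot3 at col 5 lands with bottom-row=0; cleared 0 line(s) (total 0); column heights now [0 0 0 0 0 3 3], max=3
Drop 2: T rot0 at col 0 lands with bottom-row=0; cleared 0 line(s) (total 0); column heights now [1 2 1 0 0 3 3], max=3
Drop 3: L rot2 at col 0 lands with bottom-row=1; cleared 0 line(s) (total 0); column heights now [3 3 3 0 0 3 3], max=3
Drop 4: J rot2 at col 0 lands with bottom-row=3; cleared 0 line(s) (total 0); column heights now [5 5 5 0 0 3 3], max=5

Answer: 5 5 5 0 0 3 3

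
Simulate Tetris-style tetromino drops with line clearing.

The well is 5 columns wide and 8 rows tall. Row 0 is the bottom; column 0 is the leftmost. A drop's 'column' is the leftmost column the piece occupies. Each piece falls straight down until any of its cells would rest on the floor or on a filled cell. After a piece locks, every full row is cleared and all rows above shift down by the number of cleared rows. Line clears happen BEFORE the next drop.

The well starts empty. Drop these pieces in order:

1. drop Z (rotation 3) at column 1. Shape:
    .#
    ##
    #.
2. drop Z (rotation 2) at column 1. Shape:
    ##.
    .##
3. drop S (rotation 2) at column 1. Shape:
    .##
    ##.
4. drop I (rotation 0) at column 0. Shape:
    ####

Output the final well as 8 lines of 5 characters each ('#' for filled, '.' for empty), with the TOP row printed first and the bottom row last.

Answer: ####.
..##.
.##..
.##..
..##.
..#..
.##..
.#...

Derivation:
Drop 1: Z rot3 at col 1 lands with bottom-row=0; cleared 0 line(s) (total 0); column heights now [0 2 3 0 0], max=3
Drop 2: Z rot2 at col 1 lands with bottom-row=3; cleared 0 line(s) (total 0); column heights now [0 5 5 4 0], max=5
Drop 3: S rot2 at col 1 lands with bottom-row=5; cleared 0 line(s) (total 0); column heights now [0 6 7 7 0], max=7
Drop 4: I rot0 at col 0 lands with bottom-row=7; cleared 0 line(s) (total 0); column heights now [8 8 8 8 0], max=8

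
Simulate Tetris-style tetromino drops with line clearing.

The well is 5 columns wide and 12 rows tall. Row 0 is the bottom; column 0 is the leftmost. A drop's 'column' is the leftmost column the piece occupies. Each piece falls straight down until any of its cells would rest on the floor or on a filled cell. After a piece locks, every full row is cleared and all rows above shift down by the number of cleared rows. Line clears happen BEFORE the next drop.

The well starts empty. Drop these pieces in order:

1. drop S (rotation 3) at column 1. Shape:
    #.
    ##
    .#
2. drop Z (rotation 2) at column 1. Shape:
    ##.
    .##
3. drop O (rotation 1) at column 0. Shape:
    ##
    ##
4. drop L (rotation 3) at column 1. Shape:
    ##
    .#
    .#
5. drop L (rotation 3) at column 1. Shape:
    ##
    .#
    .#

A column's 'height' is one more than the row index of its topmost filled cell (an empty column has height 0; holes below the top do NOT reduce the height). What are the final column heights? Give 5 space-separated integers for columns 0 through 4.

Drop 1: S rot3 at col 1 lands with bottom-row=0; cleared 0 line(s) (total 0); column heights now [0 3 2 0 0], max=3
Drop 2: Z rot2 at col 1 lands with bottom-row=2; cleared 0 line(s) (total 0); column heights now [0 4 4 3 0], max=4
Drop 3: O rot1 at col 0 lands with bottom-row=4; cleared 0 line(s) (total 0); column heights now [6 6 4 3 0], max=6
Drop 4: L rot3 at col 1 lands with bottom-row=4; cleared 0 line(s) (total 0); column heights now [6 7 7 3 0], max=7
Drop 5: L rot3 at col 1 lands with bottom-row=7; cleared 0 line(s) (total 0); column heights now [6 10 10 3 0], max=10

Answer: 6 10 10 3 0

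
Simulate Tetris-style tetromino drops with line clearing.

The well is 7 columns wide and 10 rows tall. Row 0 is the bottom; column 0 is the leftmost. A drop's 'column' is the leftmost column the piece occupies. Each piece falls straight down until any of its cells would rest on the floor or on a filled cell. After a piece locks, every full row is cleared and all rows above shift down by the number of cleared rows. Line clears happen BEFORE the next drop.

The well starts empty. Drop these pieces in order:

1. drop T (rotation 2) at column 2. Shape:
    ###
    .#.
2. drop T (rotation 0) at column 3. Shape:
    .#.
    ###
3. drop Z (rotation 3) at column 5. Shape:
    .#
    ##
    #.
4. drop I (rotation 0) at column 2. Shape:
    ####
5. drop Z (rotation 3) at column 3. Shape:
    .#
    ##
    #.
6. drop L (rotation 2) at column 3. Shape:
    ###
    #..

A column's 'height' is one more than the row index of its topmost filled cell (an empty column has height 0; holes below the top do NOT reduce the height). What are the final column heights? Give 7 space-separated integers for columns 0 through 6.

Drop 1: T rot2 at col 2 lands with bottom-row=0; cleared 0 line(s) (total 0); column heights now [0 0 2 2 2 0 0], max=2
Drop 2: T rot0 at col 3 lands with bottom-row=2; cleared 0 line(s) (total 0); column heights now [0 0 2 3 4 3 0], max=4
Drop 3: Z rot3 at col 5 lands with bottom-row=3; cleared 0 line(s) (total 0); column heights now [0 0 2 3 4 5 6], max=6
Drop 4: I rot0 at col 2 lands with bottom-row=5; cleared 0 line(s) (total 0); column heights now [0 0 6 6 6 6 6], max=6
Drop 5: Z rot3 at col 3 lands with bottom-row=6; cleared 0 line(s) (total 0); column heights now [0 0 6 8 9 6 6], max=9
Drop 6: L rot2 at col 3 lands with bottom-row=8; cleared 0 line(s) (total 0); column heights now [0 0 6 10 10 10 6], max=10

Answer: 0 0 6 10 10 10 6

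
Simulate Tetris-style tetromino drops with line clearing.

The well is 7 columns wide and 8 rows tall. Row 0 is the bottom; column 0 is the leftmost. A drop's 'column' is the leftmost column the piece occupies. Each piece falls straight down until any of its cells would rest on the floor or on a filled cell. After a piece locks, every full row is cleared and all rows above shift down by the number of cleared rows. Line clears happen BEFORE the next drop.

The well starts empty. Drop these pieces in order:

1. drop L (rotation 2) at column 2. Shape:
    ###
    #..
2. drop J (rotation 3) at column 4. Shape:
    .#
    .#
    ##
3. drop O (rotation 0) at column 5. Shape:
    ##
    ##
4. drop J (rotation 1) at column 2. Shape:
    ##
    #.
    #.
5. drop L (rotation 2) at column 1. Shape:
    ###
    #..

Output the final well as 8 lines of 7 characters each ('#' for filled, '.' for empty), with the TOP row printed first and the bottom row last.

Drop 1: L rot2 at col 2 lands with bottom-row=0; cleared 0 line(s) (total 0); column heights now [0 0 2 2 2 0 0], max=2
Drop 2: J rot3 at col 4 lands with bottom-row=2; cleared 0 line(s) (total 0); column heights now [0 0 2 2 3 5 0], max=5
Drop 3: O rot0 at col 5 lands with bottom-row=5; cleared 0 line(s) (total 0); column heights now [0 0 2 2 3 7 7], max=7
Drop 4: J rot1 at col 2 lands with bottom-row=2; cleared 0 line(s) (total 0); column heights now [0 0 5 5 3 7 7], max=7
Drop 5: L rot2 at col 1 lands with bottom-row=4; cleared 0 line(s) (total 0); column heights now [0 6 6 6 3 7 7], max=7

Answer: .......
.....##
.###.##
.###.#.
..#..#.
..#.##.
..###..
..#....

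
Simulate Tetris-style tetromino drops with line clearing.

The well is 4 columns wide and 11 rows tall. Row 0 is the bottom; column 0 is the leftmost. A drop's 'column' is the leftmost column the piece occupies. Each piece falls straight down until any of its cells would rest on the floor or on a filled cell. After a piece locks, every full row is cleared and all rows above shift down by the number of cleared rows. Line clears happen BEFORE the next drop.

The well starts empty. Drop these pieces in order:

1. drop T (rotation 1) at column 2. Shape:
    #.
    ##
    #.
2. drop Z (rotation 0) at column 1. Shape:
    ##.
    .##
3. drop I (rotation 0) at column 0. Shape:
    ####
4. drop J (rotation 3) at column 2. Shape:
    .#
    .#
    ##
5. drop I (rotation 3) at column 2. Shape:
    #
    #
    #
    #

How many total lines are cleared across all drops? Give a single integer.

Drop 1: T rot1 at col 2 lands with bottom-row=0; cleared 0 line(s) (total 0); column heights now [0 0 3 2], max=3
Drop 2: Z rot0 at col 1 lands with bottom-row=3; cleared 0 line(s) (total 0); column heights now [0 5 5 4], max=5
Drop 3: I rot0 at col 0 lands with bottom-row=5; cleared 1 line(s) (total 1); column heights now [0 5 5 4], max=5
Drop 4: J rot3 at col 2 lands with bottom-row=5; cleared 0 line(s) (total 1); column heights now [0 5 6 8], max=8
Drop 5: I rot3 at col 2 lands with bottom-row=6; cleared 0 line(s) (total 1); column heights now [0 5 10 8], max=10

Answer: 1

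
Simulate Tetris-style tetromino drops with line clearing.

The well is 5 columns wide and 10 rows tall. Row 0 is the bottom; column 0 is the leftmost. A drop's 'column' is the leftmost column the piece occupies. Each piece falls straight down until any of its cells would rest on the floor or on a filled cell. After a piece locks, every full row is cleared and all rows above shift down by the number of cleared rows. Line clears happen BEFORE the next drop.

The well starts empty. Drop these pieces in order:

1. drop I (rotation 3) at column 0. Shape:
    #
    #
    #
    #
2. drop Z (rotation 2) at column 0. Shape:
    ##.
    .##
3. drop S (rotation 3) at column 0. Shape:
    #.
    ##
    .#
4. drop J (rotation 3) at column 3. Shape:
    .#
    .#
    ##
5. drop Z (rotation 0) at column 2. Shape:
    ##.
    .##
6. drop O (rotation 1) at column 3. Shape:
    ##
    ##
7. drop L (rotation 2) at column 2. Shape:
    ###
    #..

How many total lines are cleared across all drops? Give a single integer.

Answer: 2

Derivation:
Drop 1: I rot3 at col 0 lands with bottom-row=0; cleared 0 line(s) (total 0); column heights now [4 0 0 0 0], max=4
Drop 2: Z rot2 at col 0 lands with bottom-row=3; cleared 0 line(s) (total 0); column heights now [5 5 4 0 0], max=5
Drop 3: S rot3 at col 0 lands with bottom-row=5; cleared 0 line(s) (total 0); column heights now [8 7 4 0 0], max=8
Drop 4: J rot3 at col 3 lands with bottom-row=0; cleared 0 line(s) (total 0); column heights now [8 7 4 1 3], max=8
Drop 5: Z rot0 at col 2 lands with bottom-row=3; cleared 1 line(s) (total 1); column heights now [7 6 4 4 3], max=7
Drop 6: O rot1 at col 3 lands with bottom-row=4; cleared 0 line(s) (total 1); column heights now [7 6 4 6 6], max=7
Drop 7: L rot2 at col 2 lands with bottom-row=5; cleared 1 line(s) (total 2); column heights now [6 5 6 6 6], max=6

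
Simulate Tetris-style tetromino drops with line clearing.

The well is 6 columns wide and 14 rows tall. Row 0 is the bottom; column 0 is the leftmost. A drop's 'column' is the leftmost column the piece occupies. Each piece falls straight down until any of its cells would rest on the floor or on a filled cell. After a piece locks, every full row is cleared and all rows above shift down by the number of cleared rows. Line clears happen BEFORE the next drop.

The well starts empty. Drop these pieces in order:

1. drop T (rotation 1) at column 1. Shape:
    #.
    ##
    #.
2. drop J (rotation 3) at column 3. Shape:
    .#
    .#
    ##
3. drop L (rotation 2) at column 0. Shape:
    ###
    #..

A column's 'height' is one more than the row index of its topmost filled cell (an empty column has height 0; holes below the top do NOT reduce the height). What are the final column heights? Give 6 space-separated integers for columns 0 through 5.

Answer: 4 4 4 1 3 0

Derivation:
Drop 1: T rot1 at col 1 lands with bottom-row=0; cleared 0 line(s) (total 0); column heights now [0 3 2 0 0 0], max=3
Drop 2: J rot3 at col 3 lands with bottom-row=0; cleared 0 line(s) (total 0); column heights now [0 3 2 1 3 0], max=3
Drop 3: L rot2 at col 0 lands with bottom-row=2; cleared 0 line(s) (total 0); column heights now [4 4 4 1 3 0], max=4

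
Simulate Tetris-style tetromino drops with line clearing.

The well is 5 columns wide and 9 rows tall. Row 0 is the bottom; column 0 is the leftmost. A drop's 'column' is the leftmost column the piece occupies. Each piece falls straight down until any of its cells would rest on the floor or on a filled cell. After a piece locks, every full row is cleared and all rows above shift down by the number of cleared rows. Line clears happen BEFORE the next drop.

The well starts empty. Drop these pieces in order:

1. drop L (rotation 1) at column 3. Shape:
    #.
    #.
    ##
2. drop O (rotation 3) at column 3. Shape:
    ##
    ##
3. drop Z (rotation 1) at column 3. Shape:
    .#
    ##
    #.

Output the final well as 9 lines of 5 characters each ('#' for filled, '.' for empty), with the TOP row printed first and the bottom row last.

Answer: .....
....#
...##
...#.
...##
...##
...#.
...#.
...##

Derivation:
Drop 1: L rot1 at col 3 lands with bottom-row=0; cleared 0 line(s) (total 0); column heights now [0 0 0 3 1], max=3
Drop 2: O rot3 at col 3 lands with bottom-row=3; cleared 0 line(s) (total 0); column heights now [0 0 0 5 5], max=5
Drop 3: Z rot1 at col 3 lands with bottom-row=5; cleared 0 line(s) (total 0); column heights now [0 0 0 7 8], max=8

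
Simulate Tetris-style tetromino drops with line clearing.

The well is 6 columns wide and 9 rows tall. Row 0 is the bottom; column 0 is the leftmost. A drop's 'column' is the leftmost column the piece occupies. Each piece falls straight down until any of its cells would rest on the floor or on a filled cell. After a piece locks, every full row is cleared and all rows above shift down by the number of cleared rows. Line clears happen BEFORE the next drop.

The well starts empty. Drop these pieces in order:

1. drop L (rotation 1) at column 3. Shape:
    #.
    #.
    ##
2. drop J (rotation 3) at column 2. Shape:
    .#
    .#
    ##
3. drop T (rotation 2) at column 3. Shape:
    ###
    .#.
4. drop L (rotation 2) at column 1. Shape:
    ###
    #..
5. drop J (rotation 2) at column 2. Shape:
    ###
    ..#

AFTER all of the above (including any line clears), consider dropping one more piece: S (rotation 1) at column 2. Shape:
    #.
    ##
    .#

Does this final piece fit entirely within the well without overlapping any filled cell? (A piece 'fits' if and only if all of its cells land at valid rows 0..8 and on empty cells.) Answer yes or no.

Drop 1: L rot1 at col 3 lands with bottom-row=0; cleared 0 line(s) (total 0); column heights now [0 0 0 3 1 0], max=3
Drop 2: J rot3 at col 2 lands with bottom-row=3; cleared 0 line(s) (total 0); column heights now [0 0 4 6 1 0], max=6
Drop 3: T rot2 at col 3 lands with bottom-row=5; cleared 0 line(s) (total 0); column heights now [0 0 4 7 7 7], max=7
Drop 4: L rot2 at col 1 lands with bottom-row=6; cleared 0 line(s) (total 0); column heights now [0 8 8 8 7 7], max=8
Drop 5: J rot2 at col 2 lands with bottom-row=7; cleared 0 line(s) (total 0); column heights now [0 8 9 9 9 7], max=9
Test piece S rot1 at col 2 (width 2): heights before test = [0 8 9 9 9 7]; fits = False

Answer: no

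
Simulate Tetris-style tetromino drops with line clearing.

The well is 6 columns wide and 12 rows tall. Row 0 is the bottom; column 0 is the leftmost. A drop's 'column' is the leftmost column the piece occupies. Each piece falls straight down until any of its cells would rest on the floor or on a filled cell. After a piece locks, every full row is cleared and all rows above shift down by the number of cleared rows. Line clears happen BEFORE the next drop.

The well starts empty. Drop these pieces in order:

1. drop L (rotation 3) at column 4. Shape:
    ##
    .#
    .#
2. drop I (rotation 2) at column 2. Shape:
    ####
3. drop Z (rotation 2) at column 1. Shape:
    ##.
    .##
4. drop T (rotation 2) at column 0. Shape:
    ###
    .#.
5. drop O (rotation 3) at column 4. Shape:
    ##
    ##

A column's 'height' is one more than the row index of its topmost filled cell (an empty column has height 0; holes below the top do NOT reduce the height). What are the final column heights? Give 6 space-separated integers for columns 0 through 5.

Answer: 8 8 8 5 6 6

Derivation:
Drop 1: L rot3 at col 4 lands with bottom-row=0; cleared 0 line(s) (total 0); column heights now [0 0 0 0 3 3], max=3
Drop 2: I rot2 at col 2 lands with bottom-row=3; cleared 0 line(s) (total 0); column heights now [0 0 4 4 4 4], max=4
Drop 3: Z rot2 at col 1 lands with bottom-row=4; cleared 0 line(s) (total 0); column heights now [0 6 6 5 4 4], max=6
Drop 4: T rot2 at col 0 lands with bottom-row=6; cleared 0 line(s) (total 0); column heights now [8 8 8 5 4 4], max=8
Drop 5: O rot3 at col 4 lands with bottom-row=4; cleared 0 line(s) (total 0); column heights now [8 8 8 5 6 6], max=8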